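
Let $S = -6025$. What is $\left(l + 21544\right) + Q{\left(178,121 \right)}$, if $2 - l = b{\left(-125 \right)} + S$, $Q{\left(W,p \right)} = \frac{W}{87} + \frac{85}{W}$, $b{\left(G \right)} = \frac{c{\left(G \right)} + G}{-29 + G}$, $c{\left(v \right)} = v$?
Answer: $\frac{32877340295}{1192422} \approx 27572.0$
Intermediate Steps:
$b{\left(G \right)} = \frac{2 G}{-29 + G}$ ($b{\left(G \right)} = \frac{G + G}{-29 + G} = \frac{2 G}{-29 + G}$)
$Q{\left(W,p \right)} = \frac{85}{W} + \frac{W}{87}$ ($Q{\left(W,p \right)} = W \frac{1}{87} + \frac{85}{W} = \frac{W}{87} + \frac{85}{W} = \frac{85}{W} + \frac{W}{87}$)
$l = \frac{463954}{77}$ ($l = 2 - \left(2 \left(-125\right) \frac{1}{-29 - 125} - 6025\right) = 2 - \left(2 \left(-125\right) \frac{1}{-154} - 6025\right) = 2 - \left(2 \left(-125\right) \left(- \frac{1}{154}\right) - 6025\right) = 2 - \left(\frac{125}{77} - 6025\right) = 2 - - \frac{463800}{77} = 2 + \frac{463800}{77} = \frac{463954}{77} \approx 6025.4$)
$\left(l + 21544\right) + Q{\left(178,121 \right)} = \left(\frac{463954}{77} + 21544\right) + \left(\frac{85}{178} + \frac{1}{87} \cdot 178\right) = \frac{2122842}{77} + \left(85 \cdot \frac{1}{178} + \frac{178}{87}\right) = \frac{2122842}{77} + \left(\frac{85}{178} + \frac{178}{87}\right) = \frac{2122842}{77} + \frac{39079}{15486} = \frac{32877340295}{1192422}$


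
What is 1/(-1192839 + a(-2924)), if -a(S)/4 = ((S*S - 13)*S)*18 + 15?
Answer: 1/1799963311965 ≈ 5.5557e-13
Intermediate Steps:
a(S) = -60 - 72*S*(-13 + S**2) (a(S) = -4*(((S*S - 13)*S)*18 + 15) = -4*(((S**2 - 13)*S)*18 + 15) = -4*(((-13 + S**2)*S)*18 + 15) = -4*((S*(-13 + S**2))*18 + 15) = -4*(18*S*(-13 + S**2) + 15) = -4*(15 + 18*S*(-13 + S**2)) = -60 - 72*S*(-13 + S**2))
1/(-1192839 + a(-2924)) = 1/(-1192839 + (-60 - 72*(-2924)**3 + 936*(-2924))) = 1/(-1192839 + (-60 - 72*(-24999545024) - 2736864)) = 1/(-1192839 + (-60 + 1799967241728 - 2736864)) = 1/(-1192839 + 1799964504804) = 1/1799963311965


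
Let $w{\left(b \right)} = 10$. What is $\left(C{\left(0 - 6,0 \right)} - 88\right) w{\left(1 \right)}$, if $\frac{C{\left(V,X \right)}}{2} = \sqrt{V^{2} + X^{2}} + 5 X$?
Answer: $-760$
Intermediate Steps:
$C{\left(V,X \right)} = 2 \sqrt{V^{2} + X^{2}} + 10 X$ ($C{\left(V,X \right)} = 2 \left(\sqrt{V^{2} + X^{2}} + 5 X\right) = 2 \sqrt{V^{2} + X^{2}} + 10 X$)
$\left(C{\left(0 - 6,0 \right)} - 88\right) w{\left(1 \right)} = \left(\left(2 \sqrt{\left(0 - 6\right)^{2} + 0^{2}} + 10 \cdot 0\right) - 88\right) 10 = \left(\left(2 \sqrt{\left(0 - 6\right)^{2} + 0} + 0\right) - 88\right) 10 = \left(\left(2 \sqrt{\left(-6\right)^{2} + 0} + 0\right) - 88\right) 10 = \left(\left(2 \sqrt{36 + 0} + 0\right) - 88\right) 10 = \left(\left(2 \sqrt{36} + 0\right) - 88\right) 10 = \left(\left(2 \cdot 6 + 0\right) - 88\right) 10 = \left(\left(12 + 0\right) - 88\right) 10 = \left(12 - 88\right) 10 = \left(-76\right) 10 = -760$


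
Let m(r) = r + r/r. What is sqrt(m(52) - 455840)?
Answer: 9*I*sqrt(5627) ≈ 675.12*I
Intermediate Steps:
m(r) = 1 + r (m(r) = r + 1 = 1 + r)
sqrt(m(52) - 455840) = sqrt((1 + 52) - 455840) = sqrt(53 - 455840) = sqrt(-455787) = 9*I*sqrt(5627)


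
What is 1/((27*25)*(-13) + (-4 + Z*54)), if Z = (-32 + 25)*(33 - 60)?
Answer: 1/1427 ≈ 0.00070077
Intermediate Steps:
Z = 189 (Z = -7*(-27) = 189)
1/((27*25)*(-13) + (-4 + Z*54)) = 1/((27*25)*(-13) + (-4 + 189*54)) = 1/(675*(-13) + (-4 + 10206)) = 1/(-8775 + 10202) = 1/1427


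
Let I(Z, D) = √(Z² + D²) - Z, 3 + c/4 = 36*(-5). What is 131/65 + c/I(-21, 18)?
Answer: 28934/585 - 61*√85/9 ≈ -13.028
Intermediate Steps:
c = -732 (c = -12 + 4*(36*(-5)) = -12 + 4*(-180) = -12 - 720 = -732)
I(Z, D) = √(D² + Z²) - Z
131/65 + c/I(-21, 18) = 131/65 - 732/(√(18² + (-21)²) - 1*(-21)) = 131*(1/65) - 732/(√(324 + 441) + 21) = 131/65 - 732/(√765 + 21) = 131/65 - 732/(3*√85 + 21) = 131/65 - 732/(21 + 3*√85)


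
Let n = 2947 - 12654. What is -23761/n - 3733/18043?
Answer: 392483492/175143401 ≈ 2.2409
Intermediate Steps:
n = -9707
-23761/n - 3733/18043 = -23761/(-9707) - 3733/18043 = -23761*(-1/9707) - 3733*1/18043 = 23761/9707 - 3733/18043 = 392483492/175143401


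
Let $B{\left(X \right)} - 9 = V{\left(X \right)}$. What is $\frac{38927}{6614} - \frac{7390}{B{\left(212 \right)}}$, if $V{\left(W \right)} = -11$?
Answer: $\frac{24477657}{6614} \approx 3700.9$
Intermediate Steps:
$B{\left(X \right)} = -2$ ($B{\left(X \right)} = 9 - 11 = -2$)
$\frac{38927}{6614} - \frac{7390}{B{\left(212 \right)}} = \frac{38927}{6614} - \frac{7390}{-2} = 38927 \cdot \frac{1}{6614} - -3695 = \frac{38927}{6614} + 3695 = \frac{24477657}{6614}$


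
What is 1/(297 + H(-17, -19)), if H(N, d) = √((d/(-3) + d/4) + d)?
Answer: 324/96247 - 2*I*√627/1058717 ≈ 0.0033663 - 4.7302e-5*I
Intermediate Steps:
H(N, d) = √33*√d/6 (H(N, d) = √((d*(-⅓) + d*(¼)) + d) = √((-d/3 + d/4) + d) = √(-d/12 + d) = √(11*d/12) = √33*√d/6)
1/(297 + H(-17, -19)) = 1/(297 + √33*√(-19)/6) = 1/(297 + √33*(I*√19)/6) = 1/(297 + I*√627/6)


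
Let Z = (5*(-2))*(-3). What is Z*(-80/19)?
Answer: -2400/19 ≈ -126.32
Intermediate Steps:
Z = 30 (Z = -10*(-3) = 30)
Z*(-80/19) = 30*(-80/19) = -2400/19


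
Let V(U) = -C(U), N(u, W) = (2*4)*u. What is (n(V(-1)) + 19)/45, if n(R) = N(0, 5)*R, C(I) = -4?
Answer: 19/45 ≈ 0.42222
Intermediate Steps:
N(u, W) = 8*u
V(U) = 4 (V(U) = -1*(-4) = 4)
n(R) = 0 (n(R) = (8*0)*R = 0*R = 0)
(n(V(-1)) + 19)/45 = (0 + 19)/45 = 19*(1/45) = 19/45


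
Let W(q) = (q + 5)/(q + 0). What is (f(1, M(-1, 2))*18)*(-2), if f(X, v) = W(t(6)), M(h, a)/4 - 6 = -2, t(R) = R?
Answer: -66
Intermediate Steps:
W(q) = (5 + q)/q
M(h, a) = 16 (M(h, a) = 24 + 4*(-2) = 24 - 8 = 16)
f(X, v) = 11/6 (f(X, v) = (5 + 6)/6 = (⅙)*11 = 11/6)
(f(1, M(-1, 2))*18)*(-2) = ((11/6)*18)*(-2) = 33*(-2) = -66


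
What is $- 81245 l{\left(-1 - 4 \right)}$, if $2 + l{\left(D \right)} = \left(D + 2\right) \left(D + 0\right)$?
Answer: $-1056185$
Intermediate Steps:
$l{\left(D \right)} = -2 + D \left(2 + D\right)$ ($l{\left(D \right)} = -2 + \left(D + 2\right) \left(D + 0\right) = -2 + \left(2 + D\right) D = -2 + D \left(2 + D\right)$)
$- 81245 l{\left(-1 - 4 \right)} = - 81245 \left(-2 + \left(-1 - 4\right)^{2} + 2 \left(-1 - 4\right)\right) = - 81245 \left(-2 + \left(-5\right)^{2} + 2 \left(-5\right)\right) = - 81245 \left(-2 + 25 - 10\right) = \left(-81245\right) 13 = -1056185$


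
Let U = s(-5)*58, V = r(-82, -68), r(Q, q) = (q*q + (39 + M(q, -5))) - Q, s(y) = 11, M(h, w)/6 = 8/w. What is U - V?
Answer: -20487/5 ≈ -4097.4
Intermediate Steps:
M(h, w) = 48/w (M(h, w) = 6*(8/w) = 48/w)
r(Q, q) = 147/5 + q² - Q (r(Q, q) = (q*q + (39 + 48/(-5))) - Q = (q² + (39 + 48*(-⅕))) - Q = (q² + (39 - 48/5)) - Q = (q² + 147/5) - Q = (147/5 + q²) - Q = 147/5 + q² - Q)
V = 23677/5 (V = 147/5 + (-68)² - 1*(-82) = 147/5 + 4624 + 82 = 23677/5 ≈ 4735.4)
U = 638 (U = 11*58 = 638)
U - V = 638 - 1*23677/5 = 638 - 23677/5 = -20487/5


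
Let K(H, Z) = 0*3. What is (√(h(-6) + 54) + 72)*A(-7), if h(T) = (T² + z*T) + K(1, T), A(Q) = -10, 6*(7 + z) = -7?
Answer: -720 - 10*√139 ≈ -837.90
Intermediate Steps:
z = -49/6 (z = -7 + (⅙)*(-7) = -7 - 7/6 = -49/6 ≈ -8.1667)
K(H, Z) = 0
h(T) = T² - 49*T/6 (h(T) = (T² - 49*T/6) + 0 = T² - 49*T/6)
(√(h(-6) + 54) + 72)*A(-7) = (√((⅙)*(-6)*(-49 + 6*(-6)) + 54) + 72)*(-10) = (√((⅙)*(-6)*(-49 - 36) + 54) + 72)*(-10) = (√((⅙)*(-6)*(-85) + 54) + 72)*(-10) = (√(85 + 54) + 72)*(-10) = (√139 + 72)*(-10) = (72 + √139)*(-10) = -720 - 10*√139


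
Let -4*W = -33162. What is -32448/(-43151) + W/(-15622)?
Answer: 298318581/1348209844 ≈ 0.22127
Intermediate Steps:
W = 16581/2 (W = -¼*(-33162) = 16581/2 ≈ 8290.5)
-32448/(-43151) + W/(-15622) = -32448/(-43151) + (16581/2)/(-15622) = -32448*(-1/43151) + (16581/2)*(-1/15622) = 32448/43151 - 16581/31244 = 298318581/1348209844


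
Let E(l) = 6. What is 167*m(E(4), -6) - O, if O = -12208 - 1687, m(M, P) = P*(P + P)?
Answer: 25919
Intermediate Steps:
m(M, P) = 2*P**2 (m(M, P) = P*(2*P) = 2*P**2)
O = -13895
167*m(E(4), -6) - O = 167*(2*(-6)**2) - 1*(-13895) = 167*(2*36) + 13895 = 167*72 + 13895 = 12024 + 13895 = 25919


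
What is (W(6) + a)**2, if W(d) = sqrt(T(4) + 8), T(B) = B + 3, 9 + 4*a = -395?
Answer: (101 - sqrt(15))**2 ≈ 9433.7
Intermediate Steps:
a = -101 (a = -9/4 + (1/4)*(-395) = -9/4 - 395/4 = -101)
T(B) = 3 + B
W(d) = sqrt(15) (W(d) = sqrt((3 + 4) + 8) = sqrt(7 + 8) = sqrt(15))
(W(6) + a)**2 = (sqrt(15) - 101)**2 = (-101 + sqrt(15))**2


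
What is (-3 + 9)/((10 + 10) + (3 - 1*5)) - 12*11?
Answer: -395/3 ≈ -131.67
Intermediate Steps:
(-3 + 9)/((10 + 10) + (3 - 1*5)) - 12*11 = 6/(20 + (3 - 5)) - 132 = 6/(20 - 2) - 132 = 6/18 - 132 = 6*(1/18) - 132 = ⅓ - 132 = -395/3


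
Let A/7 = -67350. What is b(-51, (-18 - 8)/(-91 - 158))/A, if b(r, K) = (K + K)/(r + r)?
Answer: 13/2993471775 ≈ 4.3428e-9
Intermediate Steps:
A = -471450 (A = 7*(-67350) = -471450)
b(r, K) = K/r (b(r, K) = (2*K)/((2*r)) = (2*K)*(1/(2*r)) = K/r)
b(-51, (-18 - 8)/(-91 - 158))/A = (((-18 - 8)/(-91 - 158))/(-51))/(-471450) = (-26/(-249)*(-1/51))*(-1/471450) = (-26*(-1/249)*(-1/51))*(-1/471450) = ((26/249)*(-1/51))*(-1/471450) = -26/12699*(-1/471450) = 13/2993471775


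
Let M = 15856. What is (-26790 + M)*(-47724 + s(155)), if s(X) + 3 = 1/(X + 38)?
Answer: 100716463540/193 ≈ 5.2185e+8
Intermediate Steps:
s(X) = -3 + 1/(38 + X) (s(X) = -3 + 1/(X + 38) = -3 + 1/(38 + X))
(-26790 + M)*(-47724 + s(155)) = (-26790 + 15856)*(-47724 + (-113 - 3*155)/(38 + 155)) = -10934*(-47724 + (-113 - 465)/193) = -10934*(-47724 + (1/193)*(-578)) = -10934*(-47724 - 578/193) = -10934*(-9211310/193) = 100716463540/193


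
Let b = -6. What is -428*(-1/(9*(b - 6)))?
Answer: -107/27 ≈ -3.9630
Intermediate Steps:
-428*(-1/(9*(b - 6))) = -428*(-1/(9*(-6 - 6))) = -428/((-12*(-9))) = -428/108 = -428*1/108 = -107/27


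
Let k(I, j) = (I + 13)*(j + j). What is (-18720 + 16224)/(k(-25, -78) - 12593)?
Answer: 2496/10721 ≈ 0.23281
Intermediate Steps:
k(I, j) = 2*j*(13 + I) (k(I, j) = (13 + I)*(2*j) = 2*j*(13 + I))
(-18720 + 16224)/(k(-25, -78) - 12593) = (-18720 + 16224)/(2*(-78)*(13 - 25) - 12593) = -2496/(2*(-78)*(-12) - 12593) = -2496/(1872 - 12593) = -2496/(-10721) = -2496*(-1/10721) = 2496/10721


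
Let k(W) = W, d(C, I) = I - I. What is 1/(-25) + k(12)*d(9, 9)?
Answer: -1/25 ≈ -0.040000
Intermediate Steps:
d(C, I) = 0
1/(-25) + k(12)*d(9, 9) = 1/(-25) + 12*0 = -1/25 + 0 = -1/25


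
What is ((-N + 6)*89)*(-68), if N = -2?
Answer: -48416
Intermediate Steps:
((-N + 6)*89)*(-68) = ((-1*(-2) + 6)*89)*(-68) = ((2 + 6)*89)*(-68) = (8*89)*(-68) = 712*(-68) = -48416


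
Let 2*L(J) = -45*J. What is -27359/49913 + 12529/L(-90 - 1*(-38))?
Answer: 593349947/58398210 ≈ 10.160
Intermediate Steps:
L(J) = -45*J/2 (L(J) = (-45*J)/2 = -45*J/2)
-27359/49913 + 12529/L(-90 - 1*(-38)) = -27359/49913 + 12529/((-45*(-90 - 1*(-38))/2)) = -27359*1/49913 + 12529/((-45*(-90 + 38)/2)) = -27359/49913 + 12529/((-45/2*(-52))) = -27359/49913 + 12529/1170 = 593349947/58398210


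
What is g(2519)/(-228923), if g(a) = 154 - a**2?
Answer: 6345207/228923 ≈ 27.718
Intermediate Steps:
g(2519)/(-228923) = (154 - 1*2519**2)/(-228923) = (154 - 1*6345361)*(-1/228923) = (154 - 6345361)*(-1/228923) = -6345207*(-1/228923) = 6345207/228923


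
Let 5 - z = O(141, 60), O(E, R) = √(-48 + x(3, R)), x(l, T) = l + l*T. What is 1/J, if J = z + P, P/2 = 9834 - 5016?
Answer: 9641/92948746 + 3*√15/92948746 ≈ 0.00010385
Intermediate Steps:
P = 9636 (P = 2*(9834 - 5016) = 2*4818 = 9636)
x(l, T) = l + T*l
O(E, R) = √(-45 + 3*R) (O(E, R) = √(-48 + 3*(1 + R)) = √(-48 + (3 + 3*R)) = √(-45 + 3*R))
z = 5 - 3*√15 (z = 5 - √(-45 + 3*60) = 5 - √(-45 + 180) = 5 - √135 = 5 - 3*√15 ≈ -6.6189)
J = 9641 - 3*√15 (J = (5 - 3*√15) + 9636 = 9641 - 3*√15 ≈ 9629.4)
1/J = 1/(9641 - 3*√15)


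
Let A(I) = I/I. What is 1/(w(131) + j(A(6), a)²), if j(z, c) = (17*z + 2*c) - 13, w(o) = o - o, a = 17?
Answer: 1/1444 ≈ 0.00069252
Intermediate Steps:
w(o) = 0
A(I) = 1
j(z, c) = -13 + 2*c + 17*z (j(z, c) = (2*c + 17*z) - 13 = -13 + 2*c + 17*z)
1/(w(131) + j(A(6), a)²) = 1/(0 + (-13 + 2*17 + 17*1)²) = 1/(0 + (-13 + 34 + 17)²) = 1/(0 + 38²) = 1/(0 + 1444) = 1/1444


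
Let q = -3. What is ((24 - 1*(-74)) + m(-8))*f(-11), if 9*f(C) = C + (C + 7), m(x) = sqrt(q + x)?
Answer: -490/3 - 5*I*sqrt(11)/3 ≈ -163.33 - 5.5277*I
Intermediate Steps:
m(x) = sqrt(-3 + x)
f(C) = 7/9 + 2*C/9 (f(C) = (C + (C + 7))/9 = (C + (7 + C))/9 = (7 + 2*C)/9 = 7/9 + 2*C/9)
((24 - 1*(-74)) + m(-8))*f(-11) = ((24 - 1*(-74)) + sqrt(-3 - 8))*(7/9 + (2/9)*(-11)) = ((24 + 74) + sqrt(-11))*(7/9 - 22/9) = (98 + I*sqrt(11))*(-5/3) = -490/3 - 5*I*sqrt(11)/3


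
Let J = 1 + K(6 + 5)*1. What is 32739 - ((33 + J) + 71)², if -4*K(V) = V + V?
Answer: 91355/4 ≈ 22839.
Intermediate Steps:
K(V) = -V/2 (K(V) = -(V + V)/4 = -V/2)
J = -9/2 (J = 1 - (6 + 5)/2*1 = 1 - ½*11*1 = 1 - 11/2*1 = 1 - 11/2 = -9/2 ≈ -4.5000)
32739 - ((33 + J) + 71)² = 32739 - ((33 - 9/2) + 71)² = 32739 - (57/2 + 71)² = 32739 - (199/2)² = 32739 - 1*39601/4 = 32739 - 39601/4 = 91355/4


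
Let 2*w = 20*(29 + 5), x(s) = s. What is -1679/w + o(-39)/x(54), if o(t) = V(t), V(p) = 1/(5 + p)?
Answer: -22669/4590 ≈ -4.9388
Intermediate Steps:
o(t) = 1/(5 + t)
w = 340 (w = (20*(29 + 5))/2 = (20*34)/2 = (½)*680 = 340)
-1679/w + o(-39)/x(54) = -1679/340 + 1/((5 - 39)*54) = -1679*1/340 + (1/54)/(-34) = -1679/340 - 1/34*1/54 = -1679/340 - 1/1836 = -22669/4590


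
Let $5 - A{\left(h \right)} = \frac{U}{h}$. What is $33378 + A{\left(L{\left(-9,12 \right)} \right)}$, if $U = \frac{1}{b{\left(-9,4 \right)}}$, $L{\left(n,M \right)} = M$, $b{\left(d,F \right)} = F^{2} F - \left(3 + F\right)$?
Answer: $\frac{22833971}{684} \approx 33383.0$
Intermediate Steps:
$b{\left(d,F \right)} = -3 + F^{3} - F$ ($b{\left(d,F \right)} = F^{3} - \left(3 + F\right) = -3 + F^{3} - F$)
$U = \frac{1}{57}$ ($U = \frac{1}{-3 + 4^{3} - 4} = \frac{1}{-3 + 64 - 4} = \frac{1}{57} \approx 0.017544$)
$A{\left(h \right)} = 5 - \frac{1}{57 h}$
$33378 + A{\left(L{\left(-9,12 \right)} \right)} = 33378 + \left(5 - \frac{1}{57 \cdot 12}\right) = 33378 + \left(5 - \frac{1}{684}\right) = 33378 + \frac{3419}{684} = \frac{22833971}{684}$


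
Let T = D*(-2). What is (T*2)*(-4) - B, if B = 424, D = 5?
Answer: -344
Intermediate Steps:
T = -10 (T = 5*(-2) = -10)
(T*2)*(-4) - B = -10*2*(-4) - 1*424 = -20*(-4) - 424 = 80 - 424 = -344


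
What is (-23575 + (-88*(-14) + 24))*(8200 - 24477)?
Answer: 363286363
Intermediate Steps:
(-23575 + (-88*(-14) + 24))*(8200 - 24477) = (-23575 + (1232 + 24))*(-16277) = (-23575 + 1256)*(-16277) = -22319*(-16277) = 363286363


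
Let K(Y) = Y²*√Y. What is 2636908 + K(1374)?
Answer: 2636908 + 1887876*√1374 ≈ 7.2616e+7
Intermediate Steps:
K(Y) = Y^(5/2)
2636908 + K(1374) = 2636908 + 1374^(5/2) = 2636908 + 1887876*√1374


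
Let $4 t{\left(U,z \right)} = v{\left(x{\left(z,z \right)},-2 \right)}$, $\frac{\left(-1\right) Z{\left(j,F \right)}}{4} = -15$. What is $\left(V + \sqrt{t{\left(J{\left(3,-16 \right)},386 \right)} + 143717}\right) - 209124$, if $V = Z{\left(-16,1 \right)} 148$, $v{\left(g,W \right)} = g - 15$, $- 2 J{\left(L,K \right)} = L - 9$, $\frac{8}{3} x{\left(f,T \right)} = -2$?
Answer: $-200244 + \frac{\sqrt{2299409}}{4} \approx -1.9987 \cdot 10^{5}$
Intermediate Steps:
$Z{\left(j,F \right)} = 60$ ($Z{\left(j,F \right)} = \left(-4\right) \left(-15\right) = 60$)
$x{\left(f,T \right)} = - \frac{3}{4}$ ($x{\left(f,T \right)} = \frac{3}{8} \left(-2\right) = - \frac{3}{4}$)
$J{\left(L,K \right)} = \frac{9}{2} - \frac{L}{2}$ ($J{\left(L,K \right)} = - \frac{L - 9}{2} = - \frac{-9 + L}{2} = \frac{9}{2} - \frac{L}{2}$)
$v{\left(g,W \right)} = -15 + g$
$t{\left(U,z \right)} = - \frac{63}{16}$ ($t{\left(U,z \right)} = \frac{-15 - \frac{3}{4}}{4} = \frac{1}{4} \left(- \frac{63}{4}\right) = - \frac{63}{16}$)
$V = 8880$ ($V = 60 \cdot 148 = 8880$)
$\left(V + \sqrt{t{\left(J{\left(3,-16 \right)},386 \right)} + 143717}\right) - 209124 = \left(8880 + \sqrt{- \frac{63}{16} + 143717}\right) - 209124 = \left(8880 + \sqrt{\frac{2299409}{16}}\right) - 209124 = \left(8880 + \frac{\sqrt{2299409}}{4}\right) - 209124 = -200244 + \frac{\sqrt{2299409}}{4}$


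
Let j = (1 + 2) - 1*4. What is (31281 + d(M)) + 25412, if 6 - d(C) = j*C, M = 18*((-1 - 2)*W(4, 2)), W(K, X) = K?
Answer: 56483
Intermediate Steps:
j = -1 (j = 3 - 4 = -1)
M = -216 (M = 18*((-1 - 2)*4) = 18*(-3*4) = 18*(-12) = -216)
d(C) = 6 + C (d(C) = 6 - (-1)*C = 6 + C)
(31281 + d(M)) + 25412 = (31281 + (6 - 216)) + 25412 = (31281 - 210) + 25412 = 31071 + 25412 = 56483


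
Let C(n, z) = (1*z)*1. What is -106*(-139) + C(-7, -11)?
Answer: 14723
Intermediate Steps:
C(n, z) = z (C(n, z) = z*1 = z)
-106*(-139) + C(-7, -11) = -106*(-139) - 11 = 14734 - 11 = 14723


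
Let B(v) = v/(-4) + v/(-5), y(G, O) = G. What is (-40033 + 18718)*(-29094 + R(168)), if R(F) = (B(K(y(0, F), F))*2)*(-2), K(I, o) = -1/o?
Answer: 4961110707/8 ≈ 6.2014e+8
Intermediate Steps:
B(v) = -9*v/20 (B(v) = v*(-¼) + v*(-⅕) = -v/4 - v/5 = -9*v/20)
R(F) = -9/(5*F) (R(F) = (-(-9)/(20*F)*2)*(-2) = ((9/(20*F))*2)*(-2) = (9/(10*F))*(-2) = -9/(5*F))
(-40033 + 18718)*(-29094 + R(168)) = (-40033 + 18718)*(-29094 - 9/5/168) = -21315*(-29094 - 9/5*1/168) = -21315*(-29094 - 3/280) = -21315*(-8146323/280) = 4961110707/8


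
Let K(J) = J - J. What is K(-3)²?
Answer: 0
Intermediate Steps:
K(J) = 0
K(-3)² = 0² = 0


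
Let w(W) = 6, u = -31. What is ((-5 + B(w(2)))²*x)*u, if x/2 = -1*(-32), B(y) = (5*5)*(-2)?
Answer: -6001600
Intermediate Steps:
B(y) = -50 (B(y) = 25*(-2) = -50)
x = 64 (x = 2*(-1*(-32)) = 2*32 = 64)
((-5 + B(w(2)))²*x)*u = ((-5 - 50)²*64)*(-31) = ((-55)²*64)*(-31) = (3025*64)*(-31) = 193600*(-31) = -6001600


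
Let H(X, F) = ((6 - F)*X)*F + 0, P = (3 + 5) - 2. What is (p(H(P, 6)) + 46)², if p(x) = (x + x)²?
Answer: 2116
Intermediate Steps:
P = 6 (P = 8 - 2 = 6)
H(X, F) = F*X*(6 - F) (H(X, F) = (X*(6 - F))*F + 0 = F*X*(6 - F) + 0 = F*X*(6 - F))
p(x) = 4*x² (p(x) = (2*x)² = 4*x²)
(p(H(P, 6)) + 46)² = (4*(6*6*(6 - 1*6))² + 46)² = (4*(6*6*(6 - 6))² + 46)² = (4*(6*6*0)² + 46)² = (4*0² + 46)² = (4*0 + 46)² = (0 + 46)² = 46² = 2116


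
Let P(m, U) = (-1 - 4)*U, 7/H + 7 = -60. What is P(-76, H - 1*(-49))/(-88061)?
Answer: 16380/5900087 ≈ 0.0027762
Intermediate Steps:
H = -7/67 (H = 7/(-7 - 60) = 7/(-67) = 7*(-1/67) = -7/67 ≈ -0.10448)
P(m, U) = -5*U
P(-76, H - 1*(-49))/(-88061) = -5*(-7/67 - 1*(-49))/(-88061) = -5*(-7/67 + 49)*(-1/88061) = -5*3276/67*(-1/88061) = -16380/67*(-1/88061) = 16380/5900087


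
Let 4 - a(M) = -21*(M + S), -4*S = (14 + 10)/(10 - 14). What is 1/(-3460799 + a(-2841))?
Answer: -2/7040849 ≈ -2.8406e-7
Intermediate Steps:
S = 3/2 (S = -(14 + 10)/(4*(10 - 14)) = -6/(-4) = -6*(-1)/4 = -1/4*(-6) = 3/2 ≈ 1.5000)
a(M) = 71/2 + 21*M (a(M) = 4 - (-21)*(M + 3/2) = 4 - (-21)*(3/2 + M) = 4 - (-63/2 - 21*M) = 4 + (63/2 + 21*M) = 71/2 + 21*M)
1/(-3460799 + a(-2841)) = 1/(-3460799 + (71/2 + 21*(-2841))) = 1/(-3460799 + (71/2 - 59661)) = 1/(-3460799 - 119251/2) = 1/(-7040849/2) = -2/7040849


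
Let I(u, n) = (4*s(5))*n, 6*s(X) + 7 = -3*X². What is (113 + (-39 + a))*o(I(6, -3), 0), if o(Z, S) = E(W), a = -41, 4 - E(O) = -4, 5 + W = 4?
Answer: 264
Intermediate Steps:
s(X) = -7/6 - X²/2 (s(X) = -7/6 + (-3*X²)/6 = -7/6 - X²/2)
W = -1 (W = -5 + 4 = -1)
I(u, n) = -164*n/3 (I(u, n) = (4*(-7/6 - ½*5²))*n = (4*(-7/6 - ½*25))*n = (4*(-7/6 - 25/2))*n = (4*(-41/3))*n = -164*n/3)
E(O) = 8 (E(O) = 4 - 1*(-4) = 4 + 4 = 8)
o(Z, S) = 8
(113 + (-39 + a))*o(I(6, -3), 0) = (113 + (-39 - 41))*8 = (113 - 80)*8 = 33*8 = 264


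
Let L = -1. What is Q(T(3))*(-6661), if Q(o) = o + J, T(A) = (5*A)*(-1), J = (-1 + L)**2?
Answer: 73271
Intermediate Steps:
J = 4 (J = (-1 - 1)**2 = (-2)**2 = 4)
T(A) = -5*A
Q(o) = 4 + o (Q(o) = o + 4 = 4 + o)
Q(T(3))*(-6661) = (4 - 5*3)*(-6661) = (4 - 15)*(-6661) = -11*(-6661) = 73271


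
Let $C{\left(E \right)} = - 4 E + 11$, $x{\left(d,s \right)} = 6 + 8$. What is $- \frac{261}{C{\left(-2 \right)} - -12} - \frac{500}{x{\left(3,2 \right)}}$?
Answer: $- \frac{9577}{217} \approx -44.134$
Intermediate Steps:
$x{\left(d,s \right)} = 14$
$C{\left(E \right)} = 11 - 4 E$
$- \frac{261}{C{\left(-2 \right)} - -12} - \frac{500}{x{\left(3,2 \right)}} = - \frac{261}{\left(11 - -8\right) - -12} - \frac{500}{14} = - \frac{261}{\left(11 + 8\right) + 12} - \frac{250}{7} = - \frac{261}{19 + 12} - \frac{250}{7} = - \frac{261}{31} - \frac{250}{7} = - \frac{9577}{217}$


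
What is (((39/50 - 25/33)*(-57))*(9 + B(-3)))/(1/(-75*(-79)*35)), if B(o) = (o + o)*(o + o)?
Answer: -262412325/22 ≈ -1.1928e+7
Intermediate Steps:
B(o) = 4*o² (B(o) = (2*o)*(2*o) = 4*o²)
(((39/50 - 25/33)*(-57))*(9 + B(-3)))/(1/(-75*(-79)*35)) = (((39/50 - 25/33)*(-57))*(9 + 4*(-3)²))/(1/(-75*(-79)*35)) = (((39*(1/50) - 25*1/33)*(-57))*(9 + 4*9))/(1/(5925*35)) = (((39/50 - 25/33)*(-57))*(9 + 36))/(1/207375) = (((37/1650)*(-57))*45)/(1/207375) = -703/550*45*207375 = -6327/110*207375 = -262412325/22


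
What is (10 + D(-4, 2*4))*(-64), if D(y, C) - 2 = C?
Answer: -1280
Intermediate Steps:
D(y, C) = 2 + C
(10 + D(-4, 2*4))*(-64) = (10 + (2 + 2*4))*(-64) = (10 + (2 + 8))*(-64) = (10 + 10)*(-64) = 20*(-64) = -1280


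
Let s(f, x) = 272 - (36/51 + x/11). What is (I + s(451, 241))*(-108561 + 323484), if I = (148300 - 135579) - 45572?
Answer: -1310278499346/187 ≈ -7.0068e+9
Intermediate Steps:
s(f, x) = 4612/17 - x/11 (s(f, x) = 272 - (36*(1/51) + x*(1/11)) = 272 - (12/17 + x/11) = 272 + (-12/17 - x/11) = 4612/17 - x/11)
I = -32851 (I = 12721 - 45572 = -32851)
(I + s(451, 241))*(-108561 + 323484) = (-32851 + (4612/17 - 1/11*241))*(-108561 + 323484) = (-32851 + (4612/17 - 241/11))*214923 = (-32851 + 46635/187)*214923 = -6096502/187*214923 = -1310278499346/187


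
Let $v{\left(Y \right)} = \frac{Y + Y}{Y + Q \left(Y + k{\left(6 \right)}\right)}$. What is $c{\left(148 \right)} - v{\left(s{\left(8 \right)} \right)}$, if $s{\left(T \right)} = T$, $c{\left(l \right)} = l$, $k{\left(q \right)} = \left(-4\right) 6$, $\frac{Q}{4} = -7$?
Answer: $\frac{8434}{57} \approx 147.96$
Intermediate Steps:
$Q = -28$ ($Q = 4 \left(-7\right) = -28$)
$k{\left(q \right)} = -24$
$v{\left(Y \right)} = \frac{2 Y}{672 - 27 Y}$ ($v{\left(Y \right)} = \frac{Y + Y}{Y - 28 \left(Y - 24\right)} = \frac{2 Y}{Y - 28 \left(-24 + Y\right)} = \frac{2 Y}{Y - \left(-672 + 28 Y\right)} = \frac{2 Y}{672 - 27 Y}$)
$c{\left(148 \right)} - v{\left(s{\left(8 \right)} \right)} = 148 - \left(-2\right) 8 \frac{1}{-672 + 27 \cdot 8} = 148 - \left(-2\right) 8 \frac{1}{-672 + 216} = 148 - \left(-2\right) 8 \frac{1}{-456} = 148 - \left(-2\right) 8 \left(- \frac{1}{456}\right) = 148 - \frac{2}{57} = \frac{8434}{57}$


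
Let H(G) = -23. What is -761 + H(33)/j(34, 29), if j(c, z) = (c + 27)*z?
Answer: -1346232/1769 ≈ -761.01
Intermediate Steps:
j(c, z) = z*(27 + c) (j(c, z) = (27 + c)*z = z*(27 + c))
-761 + H(33)/j(34, 29) = -761 - 23*1/(29*(27 + 34)) = -761 - 23/(29*61) = -761 - 23/1769 = -1346232/1769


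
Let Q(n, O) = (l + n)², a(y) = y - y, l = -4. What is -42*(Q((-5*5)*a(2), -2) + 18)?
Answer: -1428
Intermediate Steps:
a(y) = 0
Q(n, O) = (-4 + n)²
-42*(Q((-5*5)*a(2), -2) + 18) = -42*((-4 - 5*5*0)² + 18) = -42*((-4 - 25*0)² + 18) = -42*((-4 + 0)² + 18) = -42*((-4)² + 18) = -42*(16 + 18) = -42*34 = -1428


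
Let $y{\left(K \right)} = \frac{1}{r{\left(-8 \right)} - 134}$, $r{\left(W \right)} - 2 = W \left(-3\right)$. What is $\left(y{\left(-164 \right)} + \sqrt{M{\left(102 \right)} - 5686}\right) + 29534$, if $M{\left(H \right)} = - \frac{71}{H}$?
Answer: $\frac{3189671}{108} + \frac{i \sqrt{59164386}}{102} \approx 29534.0 + 75.41 i$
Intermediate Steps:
$r{\left(W \right)} = 2 - 3 W$ ($r{\left(W \right)} = 2 + W \left(-3\right) = 2 - 3 W$)
$y{\left(K \right)} = - \frac{1}{108}$ ($y{\left(K \right)} = \frac{1}{\left(2 - -24\right) - 134} = \frac{1}{\left(2 + 24\right) - 134} = \frac{1}{26 - 134} = \frac{1}{-108} = - \frac{1}{108}$)
$\left(y{\left(-164 \right)} + \sqrt{M{\left(102 \right)} - 5686}\right) + 29534 = \left(- \frac{1}{108} + \sqrt{- \frac{71}{102} - 5686}\right) + 29534 = \left(- \frac{1}{108} + \sqrt{- \frac{580043}{102}}\right) + 29534 = \left(- \frac{1}{108} + \frac{i \sqrt{59164386}}{102}\right) + 29534 = \frac{3189671}{108} + \frac{i \sqrt{59164386}}{102}$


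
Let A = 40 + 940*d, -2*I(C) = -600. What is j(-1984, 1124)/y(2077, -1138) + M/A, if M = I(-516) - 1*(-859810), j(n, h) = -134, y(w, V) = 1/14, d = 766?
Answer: -135000997/72008 ≈ -1874.8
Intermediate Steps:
I(C) = 300 (I(C) = -½*(-600) = 300)
y(w, V) = 1/14
M = 860110 (M = 300 - 1*(-859810) = 300 + 859810 = 860110)
A = 720080 (A = 40 + 940*766 = 40 + 720040 = 720080)
j(-1984, 1124)/y(2077, -1138) + M/A = -134/1/14 + 860110/720080 = -134*14 + 860110*(1/720080) = -1876 + 86011/72008 = -135000997/72008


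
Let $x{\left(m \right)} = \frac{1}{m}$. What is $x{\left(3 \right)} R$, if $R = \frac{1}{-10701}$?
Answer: $- \frac{1}{32103} \approx -3.115 \cdot 10^{-5}$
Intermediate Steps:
$R = - \frac{1}{10701} \approx -9.3449 \cdot 10^{-5}$
$x{\left(3 \right)} R = \frac{1}{3} \left(- \frac{1}{10701}\right) = - \frac{1}{32103}$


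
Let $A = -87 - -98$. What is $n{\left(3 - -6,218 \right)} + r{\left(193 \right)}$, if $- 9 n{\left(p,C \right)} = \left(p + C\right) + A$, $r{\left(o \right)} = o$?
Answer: $\frac{1499}{9} \approx 166.56$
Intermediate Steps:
$A = 11$ ($A = -87 + 98 = 11$)
$n{\left(p,C \right)} = - \frac{11}{9} - \frac{C}{9} - \frac{p}{9}$ ($n{\left(p,C \right)} = - \frac{\left(p + C\right) + 11}{9} = - \frac{\left(C + p\right) + 11}{9} = - \frac{11 + C + p}{9} = - \frac{11}{9} - \frac{C}{9} - \frac{p}{9}$)
$n{\left(3 - -6,218 \right)} + r{\left(193 \right)} = \left(- \frac{11}{9} - \frac{218}{9} - \frac{3 - -6}{9}\right) + 193 = \left(- \frac{11}{9} - \frac{218}{9} - \frac{3 + 6}{9}\right) + 193 = \left(- \frac{11}{9} - \frac{218}{9} - 1\right) + 193 = - \frac{238}{9} + 193 = \frac{1499}{9}$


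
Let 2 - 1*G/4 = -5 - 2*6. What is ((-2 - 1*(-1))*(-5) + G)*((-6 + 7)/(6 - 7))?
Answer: -81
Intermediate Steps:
G = 76 (G = 8 - 4*(-5 - 2*6) = 8 - 4*(-5 - 12) = 8 - 4*(-17) = 8 + 68 = 76)
((-2 - 1*(-1))*(-5) + G)*((-6 + 7)/(6 - 7)) = ((-2 - 1*(-1))*(-5) + 76)*((-6 + 7)/(6 - 7)) = ((-2 + 1)*(-5) + 76)*(1/(-1)) = (-1*(-5) + 76)*(1*(-1)) = (5 + 76)*(-1) = 81*(-1) = -81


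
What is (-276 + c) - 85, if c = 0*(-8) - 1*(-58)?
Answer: -303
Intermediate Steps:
c = 58 (c = 0 + 58 = 58)
(-276 + c) - 85 = (-276 + 58) - 85 = -218 - 85 = -303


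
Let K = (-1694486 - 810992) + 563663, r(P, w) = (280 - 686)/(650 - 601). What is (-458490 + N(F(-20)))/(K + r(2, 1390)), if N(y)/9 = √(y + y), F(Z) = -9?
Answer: 1069810/4530921 - 21*I*√2/1510307 ≈ 0.23611 - 1.9664e-5*I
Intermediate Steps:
r(P, w) = -58/7 (r(P, w) = -406/49 = -406*1/49 = -58/7)
K = -1941815 (K = -2505478 + 563663 = -1941815)
N(y) = 9*√2*√y (N(y) = 9*√(y + y) = 9*√(2*y) = 9*(√2*√y) = 9*√2*√y)
(-458490 + N(F(-20)))/(K + r(2, 1390)) = (-458490 + 9*√2*√(-9))/(-1941815 - 58/7) = (-458490 + 9*√2*(3*I))/(-13592763/7) = (-458490 + 27*I*√2)*(-7/13592763) = 1069810/4530921 - 21*I*√2/1510307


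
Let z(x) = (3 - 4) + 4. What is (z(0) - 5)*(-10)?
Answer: 20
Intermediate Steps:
z(x) = 3 (z(x) = -1 + 4 = 3)
(z(0) - 5)*(-10) = (3 - 5)*(-10) = -2*(-10) = 20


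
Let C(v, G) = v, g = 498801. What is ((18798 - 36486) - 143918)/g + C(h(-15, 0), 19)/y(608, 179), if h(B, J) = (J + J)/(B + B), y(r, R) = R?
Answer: -161606/498801 ≈ -0.32399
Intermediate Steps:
h(B, J) = J/B (h(B, J) = (2*J)/((2*B)) = (2*J)*(1/(2*B)) = J/B)
((18798 - 36486) - 143918)/g + C(h(-15, 0), 19)/y(608, 179) = ((18798 - 36486) - 143918)/498801 + (0/(-15))/179 = (-17688 - 143918)*(1/498801) + (0*(-1/15))*(1/179) = -161606*1/498801 + 0*(1/179) = -161606/498801 + 0 = -161606/498801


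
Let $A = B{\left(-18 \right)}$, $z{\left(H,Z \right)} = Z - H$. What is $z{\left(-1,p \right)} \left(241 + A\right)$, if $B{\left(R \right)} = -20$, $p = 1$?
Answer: $442$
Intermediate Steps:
$A = -20$
$z{\left(-1,p \right)} \left(241 + A\right) = \left(1 - -1\right) \left(241 - 20\right) = \left(1 + 1\right) 221 = 2 \cdot 221 = 442$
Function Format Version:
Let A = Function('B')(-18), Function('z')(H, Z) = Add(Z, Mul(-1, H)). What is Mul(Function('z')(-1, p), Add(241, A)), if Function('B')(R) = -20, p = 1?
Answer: 442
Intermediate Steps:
A = -20
Mul(Function('z')(-1, p), Add(241, A)) = Mul(Add(1, Mul(-1, -1)), Add(241, -20)) = Mul(Add(1, 1), 221) = Mul(2, 221) = 442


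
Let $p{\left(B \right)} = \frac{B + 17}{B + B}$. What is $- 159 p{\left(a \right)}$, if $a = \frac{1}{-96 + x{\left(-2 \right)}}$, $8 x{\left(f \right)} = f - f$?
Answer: $\frac{259329}{2} \approx 1.2966 \cdot 10^{5}$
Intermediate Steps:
$x{\left(f \right)} = 0$ ($x{\left(f \right)} = \frac{f - f}{8} = \frac{1}{8} \cdot 0 = 0$)
$a = - \frac{1}{96}$ ($a = \frac{1}{-96 + 0} = \frac{1}{-96} = - \frac{1}{96} \approx -0.010417$)
$p{\left(B \right)} = \frac{17 + B}{2 B}$
$- 159 p{\left(a \right)} = - 159 \frac{17 - \frac{1}{96}}{2 \left(- \frac{1}{96}\right)} = - 159 \cdot \frac{1}{2} \left(-96\right) \frac{1631}{96} = \left(-159\right) \left(- \frac{1631}{2}\right) = \frac{259329}{2}$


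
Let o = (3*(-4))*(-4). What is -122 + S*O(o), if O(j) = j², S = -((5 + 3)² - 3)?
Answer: -140666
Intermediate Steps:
o = 48 (o = -12*(-4) = 48)
S = -61 (S = -(8² - 3) = -(64 - 3) = -1*61 = -61)
-122 + S*O(o) = -122 - 61*48² = -122 - 61*2304 = -122 - 140544 = -140666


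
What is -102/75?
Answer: -34/25 ≈ -1.3600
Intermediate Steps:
-102/75 = -102*1/75 = -34/25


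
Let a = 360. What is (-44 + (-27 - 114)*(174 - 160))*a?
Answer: -726480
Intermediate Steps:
(-44 + (-27 - 114)*(174 - 160))*a = (-44 + (-27 - 114)*(174 - 160))*360 = (-44 - 141*14)*360 = (-44 - 1974)*360 = -2018*360 = -726480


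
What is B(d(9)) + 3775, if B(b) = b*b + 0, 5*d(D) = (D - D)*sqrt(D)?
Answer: 3775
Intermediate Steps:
d(D) = 0 (d(D) = ((D - D)*sqrt(D))/5 = (0*sqrt(D))/5 = (1/5)*0 = 0)
B(b) = b**2 (B(b) = b**2 + 0 = b**2)
B(d(9)) + 3775 = 0**2 + 3775 = 0 + 3775 = 3775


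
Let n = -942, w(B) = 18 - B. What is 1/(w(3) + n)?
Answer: -1/927 ≈ -0.0010787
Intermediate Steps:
1/(w(3) + n) = 1/((18 - 1*3) - 942) = 1/((18 - 3) - 942) = 1/(15 - 942) = 1/(-927) = -1/927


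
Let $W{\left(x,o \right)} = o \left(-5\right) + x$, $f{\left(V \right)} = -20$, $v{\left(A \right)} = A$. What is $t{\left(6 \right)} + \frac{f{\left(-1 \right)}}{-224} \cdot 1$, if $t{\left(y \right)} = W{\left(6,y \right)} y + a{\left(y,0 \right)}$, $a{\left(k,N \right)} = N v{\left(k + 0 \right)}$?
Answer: $- \frac{8059}{56} \approx -143.91$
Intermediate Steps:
$W{\left(x,o \right)} = x - 5 o$ ($W{\left(x,o \right)} = - 5 o + x = x - 5 o$)
$a{\left(k,N \right)} = N k$ ($a{\left(k,N \right)} = N \left(k + 0\right) = N k$)
$t{\left(y \right)} = y \left(6 - 5 y\right)$ ($t{\left(y \right)} = \left(6 - 5 y\right) y + 0 y = y \left(6 - 5 y\right) + 0 = y \left(6 - 5 y\right)$)
$t{\left(6 \right)} + \frac{f{\left(-1 \right)}}{-224} \cdot 1 = 6 \left(6 - 30\right) + - \frac{20}{-224} \cdot 1 = 6 \left(6 - 30\right) + \left(-20\right) \left(- \frac{1}{224}\right) 1 = 6 \left(-24\right) + \frac{5}{56} \cdot 1 = -144 + \frac{5}{56} = - \frac{8059}{56}$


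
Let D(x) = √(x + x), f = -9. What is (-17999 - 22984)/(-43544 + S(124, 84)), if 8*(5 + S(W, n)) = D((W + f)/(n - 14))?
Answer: 799576362816/849638899625 + 327864*√161/849638899625 ≈ 0.94108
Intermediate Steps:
D(x) = √2*√x (D(x) = √(2*x) = √2*√x)
S(W, n) = -5 + √2*√((-9 + W)/(-14 + n))/8 (S(W, n) = -5 + (√2*√((W - 9)/(n - 14)))/8 = -5 + (√2*√((-9 + W)/(-14 + n)))/8 = -5 + √2*√((-9 + W)/(-14 + n))/8)
(-17999 - 22984)/(-43544 + S(124, 84)) = (-17999 - 22984)/(-43544 + (-5 + √2*√((-9 + 124)/(-14 + 84))/8)) = -40983/(-43544 + (-5 + √2*√(115/70)/8)) = -40983/(-43544 + (-5 + √2*√((1/70)*115)/8)) = -40983/(-43544 + (-5 + √2*√(23/14)/8)) = -40983/(-43544 + (-5 + √2*(√322/14)/8)) = -40983/(-43544 + (-5 + √161/56)) = -40983/(-43549 + √161/56)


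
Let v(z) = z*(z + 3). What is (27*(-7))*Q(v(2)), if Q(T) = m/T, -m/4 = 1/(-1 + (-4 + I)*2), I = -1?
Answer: -378/55 ≈ -6.8727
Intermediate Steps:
v(z) = z*(3 + z)
m = 4/11 (m = -4/(-1 + (-4 - 1)*2) = -4/(-1 - 5*2) = -4/(-1 - 10) = -4/(-11) = -4*(-1/11) = 4/11 ≈ 0.36364)
Q(T) = 4/(11*T)
(27*(-7))*Q(v(2)) = (27*(-7))*(4/(11*((2*(3 + 2))))) = -756/(11*(2*5)) = -756/(11*10) = -189*2/55 = -378/55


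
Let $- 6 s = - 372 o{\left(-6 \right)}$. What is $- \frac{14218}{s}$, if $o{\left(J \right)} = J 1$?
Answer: $\frac{7109}{186} \approx 38.22$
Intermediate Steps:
$o{\left(J \right)} = J$
$s = -372$ ($s = - \frac{\left(-372\right) \left(-6\right)}{6} = \left(- \frac{1}{6}\right) 2232 = -372$)
$- \frac{14218}{s} = - \frac{14218}{-372} = \left(-14218\right) \left(- \frac{1}{372}\right) = \frac{7109}{186}$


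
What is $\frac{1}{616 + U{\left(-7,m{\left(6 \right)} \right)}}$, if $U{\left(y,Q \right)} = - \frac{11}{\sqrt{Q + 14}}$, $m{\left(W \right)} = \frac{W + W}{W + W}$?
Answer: $\frac{840}{517429} + \frac{\sqrt{15}}{517429} \approx 0.0016309$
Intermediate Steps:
$m{\left(W \right)} = 1$ ($m{\left(W \right)} = \frac{2 W}{2 W} = 2 W \frac{1}{2 W} = 1$)
$U{\left(y,Q \right)} = - \frac{11}{\sqrt{14 + Q}}$
$\frac{1}{616 + U{\left(-7,m{\left(6 \right)} \right)}} = \frac{1}{616 - \frac{11}{\sqrt{14 + 1}}} = \frac{1}{616 - \frac{11}{\sqrt{15}}} = \frac{1}{616 - 11 \frac{\sqrt{15}}{15}} = \frac{1}{616 - \frac{11 \sqrt{15}}{15}}$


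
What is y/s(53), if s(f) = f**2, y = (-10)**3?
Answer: -1000/2809 ≈ -0.35600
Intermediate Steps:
y = -1000
y/s(53) = -1000/(53**2) = -1000/2809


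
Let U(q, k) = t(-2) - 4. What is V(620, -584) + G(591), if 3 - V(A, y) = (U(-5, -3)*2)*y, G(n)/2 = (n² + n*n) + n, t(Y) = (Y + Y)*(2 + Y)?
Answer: 1393637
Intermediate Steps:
t(Y) = 2*Y*(2 + Y) (t(Y) = (2*Y)*(2 + Y) = 2*Y*(2 + Y))
U(q, k) = -4 (U(q, k) = 2*(-2)*(2 - 2) - 4 = 2*(-2)*0 - 4 = 0 - 4 = -4)
G(n) = 2*n + 4*n² (G(n) = 2*((n² + n*n) + n) = 2*((n² + n²) + n) = 2*(2*n² + n) = 2*(n + 2*n²) = 2*n + 4*n²)
V(A, y) = 3 + 8*y (V(A, y) = 3 - (-4*2)*y = 3 - (-8)*y = 3 + 8*y)
V(620, -584) + G(591) = (3 + 8*(-584)) + 2*591*(1 + 2*591) = (3 - 4672) + 2*591*(1 + 1182) = -4669 + 2*591*1183 = -4669 + 1398306 = 1393637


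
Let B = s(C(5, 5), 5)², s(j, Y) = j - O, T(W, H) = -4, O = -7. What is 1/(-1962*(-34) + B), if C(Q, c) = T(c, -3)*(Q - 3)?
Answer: 1/66709 ≈ 1.4990e-5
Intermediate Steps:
C(Q, c) = 12 - 4*Q (C(Q, c) = -4*(Q - 3) = -4*(-3 + Q) = 12 - 4*Q)
s(j, Y) = 7 + j (s(j, Y) = j - 1*(-7) = j + 7 = 7 + j)
B = 1 (B = (7 + (12 - 4*5))² = (7 + (12 - 20))² = (7 - 8)² = (-1)² = 1)
1/(-1962*(-34) + B) = 1/(-1962*(-34) + 1) = 1/(66708 + 1) = 1/66709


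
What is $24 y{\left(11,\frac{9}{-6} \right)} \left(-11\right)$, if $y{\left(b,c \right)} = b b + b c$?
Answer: $-27588$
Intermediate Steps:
$y{\left(b,c \right)} = b^{2} + b c$
$24 y{\left(11,\frac{9}{-6} \right)} \left(-11\right) = 24 \cdot 11 \left(11 + \frac{9}{-6}\right) \left(-11\right) = 24 \cdot 11 \left(11 + 9 \left(- \frac{1}{6}\right)\right) \left(-11\right) = 24 \cdot 11 \left(11 - \frac{3}{2}\right) \left(-11\right) = 24 \cdot 11 \cdot \frac{19}{2} \left(-11\right) = 24 \cdot \frac{209}{2} \left(-11\right) = 2508 \left(-11\right) = -27588$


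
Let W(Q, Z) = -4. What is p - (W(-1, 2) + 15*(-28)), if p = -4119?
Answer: -3695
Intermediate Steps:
p - (W(-1, 2) + 15*(-28)) = -4119 - (-4 + 15*(-28)) = -4119 - (-4 - 420) = -4119 - 1*(-424) = -4119 + 424 = -3695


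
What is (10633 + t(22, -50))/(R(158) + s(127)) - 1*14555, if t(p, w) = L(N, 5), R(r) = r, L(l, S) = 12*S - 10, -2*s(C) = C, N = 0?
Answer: -303281/21 ≈ -14442.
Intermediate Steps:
s(C) = -C/2
L(l, S) = -10 + 12*S
t(p, w) = 50 (t(p, w) = -10 + 12*5 = -10 + 60 = 50)
(10633 + t(22, -50))/(R(158) + s(127)) - 1*14555 = (10633 + 50)/(158 - ½*127) - 1*14555 = 10683/(158 - 127/2) - 14555 = 10683/(189/2) - 14555 = 10683*(2/189) - 14555 = 2374/21 - 14555 = -303281/21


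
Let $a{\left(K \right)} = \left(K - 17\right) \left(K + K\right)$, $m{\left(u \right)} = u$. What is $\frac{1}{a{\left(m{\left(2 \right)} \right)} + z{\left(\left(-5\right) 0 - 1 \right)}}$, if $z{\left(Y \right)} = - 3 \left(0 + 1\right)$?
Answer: $- \frac{1}{63} \approx -0.015873$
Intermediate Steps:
$a{\left(K \right)} = 2 K \left(-17 + K\right)$ ($a{\left(K \right)} = \left(-17 + K\right) 2 K = 2 K \left(-17 + K\right)$)
$z{\left(Y \right)} = -3$ ($z{\left(Y \right)} = \left(-3\right) 1 = -3$)
$\frac{1}{a{\left(m{\left(2 \right)} \right)} + z{\left(\left(-5\right) 0 - 1 \right)}} = \frac{1}{2 \cdot 2 \left(-17 + 2\right) - 3} = \frac{1}{2 \cdot 2 \left(-15\right) - 3} = \frac{1}{-60 - 3} = \frac{1}{-63} = - \frac{1}{63}$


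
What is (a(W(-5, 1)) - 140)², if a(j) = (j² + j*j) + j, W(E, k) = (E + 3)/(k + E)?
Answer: 19321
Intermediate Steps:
W(E, k) = (3 + E)/(E + k)
a(j) = j + 2*j² (a(j) = (j² + j²) + j = 2*j² + j = j + 2*j²)
(a(W(-5, 1)) - 140)² = (((3 - 5)/(-5 + 1))*(1 + 2*((3 - 5)/(-5 + 1))) - 140)² = ((-2/(-4))*(1 + 2*(-2/(-4))) - 140)² = ((-¼*(-2))*(1 + 2*(-¼*(-2))) - 140)² = ((1 + 2*(½))/2 - 140)² = ((1 + 1)/2 - 140)² = ((½)*2 - 140)² = (1 - 140)² = (-139)² = 19321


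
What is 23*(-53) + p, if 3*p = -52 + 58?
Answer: -1217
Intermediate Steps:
p = 2 (p = (-52 + 58)/3 = (1/3)*6 = 2)
23*(-53) + p = 23*(-53) + 2 = -1219 + 2 = -1217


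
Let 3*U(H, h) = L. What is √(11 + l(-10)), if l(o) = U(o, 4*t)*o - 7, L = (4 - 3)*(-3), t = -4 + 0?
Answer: √14 ≈ 3.7417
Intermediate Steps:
t = -4
L = -3 (L = 1*(-3) = -3)
U(H, h) = -1 (U(H, h) = (⅓)*(-3) = -1)
l(o) = -7 - o (l(o) = -o - 7 = -7 - o)
√(11 + l(-10)) = √(11 + (-7 - 1*(-10))) = √(11 + (-7 + 10)) = √(11 + 3) = √14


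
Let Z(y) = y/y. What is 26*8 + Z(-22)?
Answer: 209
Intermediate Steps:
Z(y) = 1
26*8 + Z(-22) = 26*8 + 1 = 208 + 1 = 209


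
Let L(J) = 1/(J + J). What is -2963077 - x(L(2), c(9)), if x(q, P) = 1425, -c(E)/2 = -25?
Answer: -2964502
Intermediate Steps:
c(E) = 50 (c(E) = -2*(-25) = 50)
L(J) = 1/(2*J)
-2963077 - x(L(2), c(9)) = -2963077 - 1*1425 = -2963077 - 1425 = -2964502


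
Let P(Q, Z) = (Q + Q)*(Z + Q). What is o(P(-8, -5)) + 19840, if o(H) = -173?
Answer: 19667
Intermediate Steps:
P(Q, Z) = 2*Q*(Q + Z) (P(Q, Z) = (2*Q)*(Q + Z) = 2*Q*(Q + Z))
o(P(-8, -5)) + 19840 = -173 + 19840 = 19667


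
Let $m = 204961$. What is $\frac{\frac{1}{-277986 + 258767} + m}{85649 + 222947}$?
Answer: $\frac{1969572729}{2965453262} \approx 0.66417$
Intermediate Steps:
$\frac{\frac{1}{-277986 + 258767} + m}{85649 + 222947} = \frac{\frac{1}{-277986 + 258767} + 204961}{85649 + 222947} = \frac{\frac{1}{-19219} + 204961}{308596} = \left(- \frac{1}{19219} + 204961\right) \frac{1}{308596} = \frac{3939145458}{19219} \cdot \frac{1}{308596} = \frac{1969572729}{2965453262}$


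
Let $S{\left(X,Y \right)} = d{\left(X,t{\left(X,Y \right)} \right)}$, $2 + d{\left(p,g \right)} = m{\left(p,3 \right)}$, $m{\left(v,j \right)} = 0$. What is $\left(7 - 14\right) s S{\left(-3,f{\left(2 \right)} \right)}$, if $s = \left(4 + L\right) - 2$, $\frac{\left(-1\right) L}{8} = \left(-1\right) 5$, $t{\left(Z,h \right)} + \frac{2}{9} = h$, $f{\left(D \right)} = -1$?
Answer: $588$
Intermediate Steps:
$t{\left(Z,h \right)} = - \frac{2}{9} + h$
$L = 40$ ($L = - 8 \left(\left(-1\right) 5\right) = \left(-8\right) \left(-5\right) = 40$)
$d{\left(p,g \right)} = -2$ ($d{\left(p,g \right)} = -2 + 0 = -2$)
$S{\left(X,Y \right)} = -2$
$s = 42$ ($s = \left(4 + 40\right) - 2 = 44 - 2 = 42$)
$\left(7 - 14\right) s S{\left(-3,f{\left(2 \right)} \right)} = \left(7 - 14\right) 42 \left(-2\right) = \left(-7\right) 42 \left(-2\right) = \left(-294\right) \left(-2\right) = 588$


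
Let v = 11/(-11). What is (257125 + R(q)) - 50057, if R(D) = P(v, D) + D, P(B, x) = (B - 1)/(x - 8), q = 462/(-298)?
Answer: 43903722525/212027 ≈ 2.0707e+5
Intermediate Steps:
q = -231/149 (q = 462*(-1/298) = -231/149 ≈ -1.5503)
v = -1 (v = 11*(-1/11) = -1)
P(B, x) = (-1 + B)/(-8 + x)
R(D) = D - 2/(-8 + D) (R(D) = (-1 - 1)/(-8 + D) + D = -2/(-8 + D) + D = D - 2/(-8 + D))
(257125 + R(q)) - 50057 = (257125 + (-2 - 231*(-8 - 231/149)/149)/(-8 - 231/149)) - 50057 = (257125 + (-2 - 231/149*(-1423/149))/(-1423/149)) - 50057 = (257125 - 149*(-2 + 328713/22201)/1423) - 50057 = (257125 - 149/1423*284311/22201) - 50057 = (257125 - 284311/212027) - 50057 = 54517158064/212027 - 50057 = 43903722525/212027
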